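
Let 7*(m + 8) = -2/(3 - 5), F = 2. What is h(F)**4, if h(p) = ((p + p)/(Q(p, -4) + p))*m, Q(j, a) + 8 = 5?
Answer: 2342560000/2401 ≈ 9.7566e+5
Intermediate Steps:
Q(j, a) = -3 (Q(j, a) = -8 + 5 = -3)
m = -55/7 (m = -8 + (-2/(3 - 5))/7 = -8 + (-2/(-2))/7 = -8 + (-2*(-1/2))/7 = -8 + (1/7)*1 = -8 + 1/7 = -55/7 ≈ -7.8571)
h(p) = -110*p/(7*(-3 + p)) (h(p) = ((p + p)/(-3 + p))*(-55/7) = ((2*p)/(-3 + p))*(-55/7) = (2*p/(-3 + p))*(-55/7) = -110*p/(7*(-3 + p)))
h(F)**4 = (-110*2/(-21 + 7*2))**4 = (-110*2/(-21 + 14))**4 = (-110*2/(-7))**4 = (-110*2*(-1/7))**4 = (220/7)**4 = 2342560000/2401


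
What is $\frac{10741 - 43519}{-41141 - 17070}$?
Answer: $\frac{32778}{58211} \approx 0.56309$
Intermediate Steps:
$\frac{10741 - 43519}{-41141 - 17070} = - \frac{32778}{-58211} = \left(-32778\right) \left(- \frac{1}{58211}\right) = \frac{32778}{58211}$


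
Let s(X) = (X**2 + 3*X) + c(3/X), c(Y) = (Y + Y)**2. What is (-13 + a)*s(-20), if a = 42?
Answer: 986261/100 ≈ 9862.6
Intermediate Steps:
c(Y) = 4*Y**2 (c(Y) = (2*Y)**2 = 4*Y**2)
s(X) = X**2 + 3*X + 36/X**2 (s(X) = (X**2 + 3*X) + 4*(3/X)**2 = (X**2 + 3*X) + 4*(9/X**2) = (X**2 + 3*X) + 36/X**2 = X**2 + 3*X + 36/X**2)
(-13 + a)*s(-20) = (-13 + 42)*((36 + (-20)**3*(3 - 20))/(-20)**2) = 29*((36 - 8000*(-17))/400) = 29*((36 + 136000)/400) = 29*((1/400)*136036) = 29*(34009/100) = 986261/100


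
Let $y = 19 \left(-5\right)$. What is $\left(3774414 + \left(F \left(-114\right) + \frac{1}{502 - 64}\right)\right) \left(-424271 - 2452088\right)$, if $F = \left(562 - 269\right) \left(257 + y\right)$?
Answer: $\frac{2062001303157461}{438} \approx 4.7078 \cdot 10^{12}$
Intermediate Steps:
$y = -95$
$F = 47466$ ($F = \left(562 - 269\right) \left(257 - 95\right) = 293 \cdot 162 = 47466$)
$\left(3774414 + \left(F \left(-114\right) + \frac{1}{502 - 64}\right)\right) \left(-424271 - 2452088\right) = \left(3774414 + \left(47466 \left(-114\right) + \frac{1}{502 - 64}\right)\right) \left(-424271 - 2452088\right) = \left(3774414 - \left(5411124 - \frac{1}{438}\right)\right) \left(-2876359\right) = \left(3774414 + \left(-5411124 + \frac{1}{438}\right)\right) \left(-2876359\right) = \left(3774414 - \frac{2370072311}{438}\right) \left(-2876359\right) = \left(- \frac{716878979}{438}\right) \left(-2876359\right) = \frac{2062001303157461}{438}$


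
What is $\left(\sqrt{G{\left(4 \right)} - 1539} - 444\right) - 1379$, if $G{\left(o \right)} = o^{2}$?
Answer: $-1823 + i \sqrt{1523} \approx -1823.0 + 39.026 i$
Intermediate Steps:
$\left(\sqrt{G{\left(4 \right)} - 1539} - 444\right) - 1379 = \left(\sqrt{4^{2} - 1539} - 444\right) - 1379 = \left(\sqrt{16 - 1539} - 444\right) - 1379 = \left(\sqrt{-1523} - 444\right) - 1379 = \left(i \sqrt{1523} - 444\right) - 1379 = \left(-444 + i \sqrt{1523}\right) - 1379 = -1823 + i \sqrt{1523}$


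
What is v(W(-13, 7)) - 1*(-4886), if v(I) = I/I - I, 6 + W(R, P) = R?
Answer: 4906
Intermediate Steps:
W(R, P) = -6 + R
v(I) = 1 - I
v(W(-13, 7)) - 1*(-4886) = (1 - (-6 - 13)) - 1*(-4886) = (1 - 1*(-19)) + 4886 = (1 + 19) + 4886 = 20 + 4886 = 4906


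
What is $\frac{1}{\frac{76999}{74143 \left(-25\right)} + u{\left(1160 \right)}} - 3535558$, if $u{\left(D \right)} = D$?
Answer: $- \frac{7601697190741983}{2150070001} \approx -3.5356 \cdot 10^{6}$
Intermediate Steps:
$\frac{1}{\frac{76999}{74143 \left(-25\right)} + u{\left(1160 \right)}} - 3535558 = \frac{1}{\frac{76999}{74143 \left(-25\right)} + 1160} - 3535558 = \frac{1}{\frac{76999}{-1853575} + 1160} - 3535558 = \frac{1}{76999 \left(- \frac{1}{1853575}\right) + 1160} - 3535558 = \frac{1}{- \frac{76999}{1853575} + 1160} - 3535558 = \frac{1}{\frac{2150070001}{1853575}} - 3535558 = \frac{1853575}{2150070001} - 3535558 = - \frac{7601697190741983}{2150070001}$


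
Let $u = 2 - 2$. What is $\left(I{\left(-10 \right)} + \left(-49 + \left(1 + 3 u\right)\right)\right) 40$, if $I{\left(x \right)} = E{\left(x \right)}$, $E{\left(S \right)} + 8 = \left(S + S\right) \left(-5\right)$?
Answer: $1760$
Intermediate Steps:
$E{\left(S \right)} = -8 - 10 S$ ($E{\left(S \right)} = -8 + \left(S + S\right) \left(-5\right) = -8 + 2 S \left(-5\right) = -8 - 10 S$)
$u = 0$
$I{\left(x \right)} = -8 - 10 x$
$\left(I{\left(-10 \right)} + \left(-49 + \left(1 + 3 u\right)\right)\right) 40 = \left(\left(-8 - -100\right) + \left(-49 + \left(1 + 3 \cdot 0\right)\right)\right) 40 = \left(\left(-8 + 100\right) + \left(-49 + \left(1 + 0\right)\right)\right) 40 = \left(92 + \left(-49 + 1\right)\right) 40 = \left(92 - 48\right) 40 = 44 \cdot 40 = 1760$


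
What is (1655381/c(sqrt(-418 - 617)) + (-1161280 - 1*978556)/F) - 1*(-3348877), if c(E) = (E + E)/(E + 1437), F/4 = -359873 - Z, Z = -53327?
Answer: 640155297907/153273 - 792927499*I*sqrt(115)/230 ≈ 4.1766e+6 - 3.697e+7*I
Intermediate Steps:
F = -1226184 (F = 4*(-359873 - 1*(-53327)) = 4*(-359873 + 53327) = 4*(-306546) = -1226184)
c(E) = 2*E/(1437 + E) (c(E) = (2*E)/(1437 + E) = 2*E/(1437 + E))
(1655381/c(sqrt(-418 - 617)) + (-1161280 - 1*978556)/F) - 1*(-3348877) = (1655381/((2*sqrt(-418 - 617)/(1437 + sqrt(-418 - 617)))) + (-1161280 - 1*978556)/(-1226184)) - 1*(-3348877) = (1655381/((2*sqrt(-1035)/(1437 + sqrt(-1035)))) + (-1161280 - 978556)*(-1/1226184)) + 3348877 = (1655381/((2*(3*I*sqrt(115))/(1437 + 3*I*sqrt(115)))) - 2139836*(-1/1226184)) + 3348877 = (1655381/((6*I*sqrt(115)/(1437 + 3*I*sqrt(115)))) + 534959/306546) + 3348877 = (1655381*(-I*sqrt(115)*(1437 + 3*I*sqrt(115))/690) + 534959/306546) + 3348877 = (-1655381*I*sqrt(115)*(1437 + 3*I*sqrt(115))/690 + 534959/306546) + 3348877 = (534959/306546 - 1655381*I*sqrt(115)*(1437 + 3*I*sqrt(115))/690) + 3348877 = 1026585383801/306546 - 1655381*I*sqrt(115)*(1437 + 3*I*sqrt(115))/690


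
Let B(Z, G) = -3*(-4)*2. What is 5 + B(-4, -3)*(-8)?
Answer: -187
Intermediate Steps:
B(Z, G) = 24 (B(Z, G) = 12*2 = 24)
5 + B(-4, -3)*(-8) = 5 + 24*(-8) = 5 - 192 = -187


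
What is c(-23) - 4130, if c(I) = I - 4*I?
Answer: -4061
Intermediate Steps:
c(I) = -3*I
c(-23) - 4130 = -3*(-23) - 4130 = 69 - 4130 = -4061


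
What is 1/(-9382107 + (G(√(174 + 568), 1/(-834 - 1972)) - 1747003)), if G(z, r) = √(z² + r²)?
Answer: -87626561143960/975205637887014437687 - 2806*√5842237913/975205637887014437687 ≈ -8.9855e-8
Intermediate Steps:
G(z, r) = √(r² + z²)
1/(-9382107 + (G(√(174 + 568), 1/(-834 - 1972)) - 1747003)) = 1/(-9382107 + (√((1/(-834 - 1972))² + (√(174 + 568))²) - 1747003)) = 1/(-9382107 + (√((1/(-2806))² + (√742)²) - 1747003)) = 1/(-9382107 + (√((-1/2806)² + 742) - 1747003)) = 1/(-9382107 + (√(1/7873636 + 742) - 1747003)) = 1/(-9382107 + (√(5842237913/7873636) - 1747003)) = 1/(-9382107 + (√5842237913/2806 - 1747003)) = 1/(-9382107 + (-1747003 + √5842237913/2806)) = 1/(-11129110 + √5842237913/2806)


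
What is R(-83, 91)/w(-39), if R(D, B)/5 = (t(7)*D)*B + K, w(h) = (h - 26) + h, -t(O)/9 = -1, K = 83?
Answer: 169735/52 ≈ 3264.1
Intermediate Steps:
t(O) = 9 (t(O) = -9*(-1) = 9)
w(h) = -26 + 2*h (w(h) = (-26 + h) + h = -26 + 2*h)
R(D, B) = 415 + 45*B*D (R(D, B) = 5*((9*D)*B + 83) = 5*(9*B*D + 83) = 5*(83 + 9*B*D) = 415 + 45*B*D)
R(-83, 91)/w(-39) = (415 + 45*91*(-83))/(-26 + 2*(-39)) = (415 - 339885)/(-26 - 78) = -339470/(-104) = -339470*(-1/104) = 169735/52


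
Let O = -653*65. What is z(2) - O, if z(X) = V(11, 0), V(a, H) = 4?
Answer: 42449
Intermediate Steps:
z(X) = 4
O = -42445
z(2) - O = 4 - 1*(-42445) = 4 + 42445 = 42449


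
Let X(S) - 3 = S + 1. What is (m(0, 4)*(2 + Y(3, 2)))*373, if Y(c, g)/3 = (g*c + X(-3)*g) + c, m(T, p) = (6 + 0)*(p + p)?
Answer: 626640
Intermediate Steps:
X(S) = 4 + S (X(S) = 3 + (S + 1) = 3 + (1 + S) = 4 + S)
m(T, p) = 12*p (m(T, p) = 6*(2*p) = 12*p)
Y(c, g) = 3*c + 3*g + 3*c*g (Y(c, g) = 3*((g*c + (4 - 3)*g) + c) = 3*((c*g + 1*g) + c) = 3*((c*g + g) + c) = 3*((g + c*g) + c) = 3*(c + g + c*g) = 3*c + 3*g + 3*c*g)
(m(0, 4)*(2 + Y(3, 2)))*373 = ((12*4)*(2 + (3*3 + 3*2 + 3*3*2)))*373 = (48*(2 + (9 + 6 + 18)))*373 = (48*(2 + 33))*373 = (48*35)*373 = 1680*373 = 626640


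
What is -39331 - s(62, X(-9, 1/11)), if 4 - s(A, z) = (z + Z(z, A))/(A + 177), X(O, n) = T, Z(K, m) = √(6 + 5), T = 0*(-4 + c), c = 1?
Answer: -39335 + √11/239 ≈ -39335.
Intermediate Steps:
T = 0 (T = 0*(-4 + 1) = 0*(-3) = 0)
Z(K, m) = √11
X(O, n) = 0
s(A, z) = 4 - (z + √11)/(177 + A) (s(A, z) = 4 - (z + √11)/(A + 177) = 4 - (z + √11)/(177 + A))
-39331 - s(62, X(-9, 1/11)) = -39331 - (708 - 1*0 - √11 + 4*62)/(177 + 62) = -39331 - (708 + 0 - √11 + 248)/239 = -39331 - (956 - √11)/239 = -39331 - (4 - √11/239) = -39331 + (-4 + √11/239) = -39335 + √11/239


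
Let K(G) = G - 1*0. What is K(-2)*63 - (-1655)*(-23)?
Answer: -38191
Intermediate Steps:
K(G) = G (K(G) = G + 0 = G)
K(-2)*63 - (-1655)*(-23) = -2*63 - (-1655)*(-23) = -126 - 331*115 = -126 - 38065 = -38191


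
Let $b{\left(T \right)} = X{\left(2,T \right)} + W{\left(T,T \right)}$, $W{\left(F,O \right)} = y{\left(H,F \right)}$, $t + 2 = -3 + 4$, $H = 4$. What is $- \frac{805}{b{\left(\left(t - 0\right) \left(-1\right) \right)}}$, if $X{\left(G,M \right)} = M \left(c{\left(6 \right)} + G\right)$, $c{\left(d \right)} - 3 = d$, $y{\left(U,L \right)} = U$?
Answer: $- \frac{161}{3} \approx -53.667$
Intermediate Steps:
$t = -1$ ($t = -2 + \left(-3 + 4\right) = -2 + 1 = -1$)
$c{\left(d \right)} = 3 + d$
$W{\left(F,O \right)} = 4$
$X{\left(G,M \right)} = M \left(9 + G\right)$ ($X{\left(G,M \right)} = M \left(\left(3 + 6\right) + G\right) = M \left(9 + G\right)$)
$b{\left(T \right)} = 4 + 11 T$ ($b{\left(T \right)} = T \left(9 + 2\right) + 4 = T 11 + 4 = 11 T + 4 = 4 + 11 T$)
$- \frac{805}{b{\left(\left(t - 0\right) \left(-1\right) \right)}} = - \frac{805}{4 + 11 \left(-1 - 0\right) \left(-1\right)} = - \frac{805}{4 + 11 \left(-1 + 0\right) \left(-1\right)} = - \frac{805}{4 + 11 \left(\left(-1\right) \left(-1\right)\right)} = - \frac{805}{4 + 11 \cdot 1} = - \frac{805}{4 + 11} = - \frac{805}{15} = \left(-805\right) \frac{1}{15} = - \frac{161}{3}$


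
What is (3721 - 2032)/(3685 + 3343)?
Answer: 1689/7028 ≈ 0.24032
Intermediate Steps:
(3721 - 2032)/(3685 + 3343) = 1689/7028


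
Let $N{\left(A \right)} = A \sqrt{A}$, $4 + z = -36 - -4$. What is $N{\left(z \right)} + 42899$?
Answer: $42899 - 216 i \approx 42899.0 - 216.0 i$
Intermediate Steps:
$z = -36$ ($z = -4 - 32 = -36$)
$N{\left(A \right)} = A^{\frac{3}{2}}$
$N{\left(z \right)} + 42899 = \left(-36\right)^{\frac{3}{2}} + 42899 = - 216 i + 42899 = 42899 - 216 i$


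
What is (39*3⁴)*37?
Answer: 116883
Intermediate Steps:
(39*3⁴)*37 = (39*81)*37 = 3159*37 = 116883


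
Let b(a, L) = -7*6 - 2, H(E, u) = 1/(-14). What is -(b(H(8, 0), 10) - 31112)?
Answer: 31156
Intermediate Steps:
H(E, u) = -1/14
b(a, L) = -44 (b(a, L) = -42 - 2 = -44)
-(b(H(8, 0), 10) - 31112) = -(-44 - 31112) = -1*(-31156) = 31156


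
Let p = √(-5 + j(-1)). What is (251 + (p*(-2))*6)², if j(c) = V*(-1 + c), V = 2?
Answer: 61705 - 18072*I ≈ 61705.0 - 18072.0*I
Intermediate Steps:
j(c) = -2 + 2*c (j(c) = 2*(-1 + c) = -2 + 2*c)
p = 3*I (p = √(-5 + (-2 + 2*(-1))) = √(-5 + (-2 - 2)) = √(-5 - 4) = √(-9) = 3*I ≈ 3.0*I)
(251 + (p*(-2))*6)² = (251 + ((3*I)*(-2))*6)² = (251 - 6*I*6)² = (251 - 36*I)²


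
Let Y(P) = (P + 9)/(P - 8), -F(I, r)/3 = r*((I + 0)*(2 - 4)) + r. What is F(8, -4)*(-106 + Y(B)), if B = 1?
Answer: 135360/7 ≈ 19337.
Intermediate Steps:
F(I, r) = -3*r + 6*I*r (F(I, r) = -3*(r*((I + 0)*(2 - 4)) + r) = -3*(r*(I*(-2)) + r) = -3*(r*(-2*I) + r) = -3*(-2*I*r + r) = -3*(r - 2*I*r) = -3*r + 6*I*r)
Y(P) = (9 + P)/(-8 + P)
F(8, -4)*(-106 + Y(B)) = (3*(-4)*(-1 + 2*8))*(-106 + (9 + 1)/(-8 + 1)) = (3*(-4)*(-1 + 16))*(-106 + 10/(-7)) = (3*(-4)*15)*(-106 - 1/7*10) = -180*(-106 - 10/7) = -180*(-752/7) = 135360/7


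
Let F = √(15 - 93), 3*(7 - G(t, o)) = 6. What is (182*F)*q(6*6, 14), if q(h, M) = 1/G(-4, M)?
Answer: 182*I*√78/5 ≈ 321.48*I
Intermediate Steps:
G(t, o) = 5 (G(t, o) = 7 - ⅓*6 = 7 - 2 = 5)
q(h, M) = ⅕ (q(h, M) = 1/5 = ⅕)
F = I*√78 (F = √(-78) = I*√78 ≈ 8.8318*I)
(182*F)*q(6*6, 14) = (182*(I*√78))*(⅕) = (182*I*√78)*(⅕) = 182*I*√78/5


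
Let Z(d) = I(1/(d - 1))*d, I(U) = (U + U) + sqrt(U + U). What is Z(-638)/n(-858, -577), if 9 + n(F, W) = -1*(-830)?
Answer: 1276/524619 - 638*I*sqrt(142)/174873 ≈ 0.0024322 - 0.043475*I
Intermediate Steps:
n(F, W) = 821 (n(F, W) = -9 - 1*(-830) = -9 + 830 = 821)
I(U) = 2*U + sqrt(2)*sqrt(U) (I(U) = 2*U + sqrt(2*U) = 2*U + sqrt(2)*sqrt(U))
Z(d) = d*(2/(-1 + d) + sqrt(2)*sqrt(1/(-1 + d))) (Z(d) = (2/(d - 1) + sqrt(2)*sqrt(1/(d - 1)))*d = (2/(-1 + d) + sqrt(2)*sqrt(1/(-1 + d)))*d = d*(2/(-1 + d) + sqrt(2)*sqrt(1/(-1 + d))))
Z(-638)/n(-858, -577) = -638*(2 + sqrt(2)*sqrt(1/(-1 - 638))*(-1 - 638))/(-1 - 638)/821 = -638*(2 + sqrt(2)*sqrt(1/(-639))*(-639))/(-639)*(1/821) = -638*(-1/639)*(2 + sqrt(2)*sqrt(-1/639)*(-639))*(1/821) = -638*(-1/639)*(2 + sqrt(2)*(I*sqrt(71)/213)*(-639))*(1/821) = -638*(-1/639)*(2 - 3*I*sqrt(142))*(1/821) = (1276/639 - 638*I*sqrt(142)/213)*(1/821) = 1276/524619 - 638*I*sqrt(142)/174873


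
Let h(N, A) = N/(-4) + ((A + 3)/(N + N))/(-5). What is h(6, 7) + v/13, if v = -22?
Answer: -131/39 ≈ -3.3590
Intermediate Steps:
h(N, A) = -N/4 - (3 + A)/(10*N) (h(N, A) = N*(-¼) + ((3 + A)/((2*N)))*(-⅕) = -N/4 + ((3 + A)*(1/(2*N)))*(-⅕) = -N/4 + ((3 + A)/(2*N))*(-⅕) = -N/4 - (3 + A)/(10*N))
h(6, 7) + v/13 = (1/20)*(-6 - 5*6² - 2*7)/6 - 22/13 = (1/20)*(⅙)*(-6 - 5*36 - 14) - 22*1/13 = (1/20)*(⅙)*(-6 - 180 - 14) - 22/13 = (1/20)*(⅙)*(-200) - 22/13 = -5/3 - 22/13 = -131/39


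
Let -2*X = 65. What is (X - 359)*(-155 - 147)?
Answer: 118233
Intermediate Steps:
X = -65/2 (X = -½*65 = -65/2 ≈ -32.500)
(X - 359)*(-155 - 147) = (-65/2 - 359)*(-155 - 147) = -783/2*(-302) = 118233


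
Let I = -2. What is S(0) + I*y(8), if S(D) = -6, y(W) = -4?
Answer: 2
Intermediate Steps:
S(0) + I*y(8) = -6 - 2*(-4) = -6 + 8 = 2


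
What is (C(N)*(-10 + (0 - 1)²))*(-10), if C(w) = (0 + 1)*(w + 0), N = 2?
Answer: 180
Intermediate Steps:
C(w) = w (C(w) = 1*w = w)
(C(N)*(-10 + (0 - 1)²))*(-10) = (2*(-10 + (0 - 1)²))*(-10) = (2*(-10 + (-1)²))*(-10) = (2*(-10 + 1))*(-10) = (2*(-9))*(-10) = -18*(-10) = 180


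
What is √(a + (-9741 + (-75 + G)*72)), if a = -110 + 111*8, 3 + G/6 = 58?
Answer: √9397 ≈ 96.938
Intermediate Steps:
G = 330 (G = -18 + 6*58 = -18 + 348 = 330)
a = 778 (a = -110 + 888 = 778)
√(a + (-9741 + (-75 + G)*72)) = √(778 + (-9741 + (-75 + 330)*72)) = √(778 + (-9741 + 255*72)) = √(778 + (-9741 + 18360)) = √(778 + 8619) = √9397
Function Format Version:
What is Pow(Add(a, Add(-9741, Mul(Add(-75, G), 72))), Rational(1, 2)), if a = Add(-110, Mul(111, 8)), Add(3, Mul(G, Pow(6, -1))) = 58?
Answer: Pow(9397, Rational(1, 2)) ≈ 96.938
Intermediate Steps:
G = 330 (G = Add(-18, Mul(6, 58)) = Add(-18, 348) = 330)
a = 778 (a = Add(-110, 888) = 778)
Pow(Add(a, Add(-9741, Mul(Add(-75, G), 72))), Rational(1, 2)) = Pow(Add(778, Add(-9741, Mul(Add(-75, 330), 72))), Rational(1, 2)) = Pow(Add(778, Add(-9741, Mul(255, 72))), Rational(1, 2)) = Pow(Add(778, Add(-9741, 18360)), Rational(1, 2)) = Pow(Add(778, 8619), Rational(1, 2)) = Pow(9397, Rational(1, 2))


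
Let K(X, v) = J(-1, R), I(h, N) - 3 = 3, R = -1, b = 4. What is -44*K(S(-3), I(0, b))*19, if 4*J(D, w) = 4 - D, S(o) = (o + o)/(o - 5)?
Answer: -1045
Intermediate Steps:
I(h, N) = 6 (I(h, N) = 3 + 3 = 6)
S(o) = 2*o/(-5 + o) (S(o) = (2*o)/(-5 + o) = 2*o/(-5 + o))
J(D, w) = 1 - D/4 (J(D, w) = (4 - D)/4 = 1 - D/4)
K(X, v) = 5/4 (K(X, v) = 1 - 1/4*(-1) = 1 + 1/4 = 5/4)
-44*K(S(-3), I(0, b))*19 = -44*5/4*19 = -55*19 = -1045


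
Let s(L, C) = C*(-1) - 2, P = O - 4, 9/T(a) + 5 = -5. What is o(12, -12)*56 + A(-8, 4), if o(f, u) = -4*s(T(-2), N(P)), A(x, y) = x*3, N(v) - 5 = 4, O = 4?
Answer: 2440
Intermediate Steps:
T(a) = -9/10 (T(a) = 9/(-5 - 5) = 9/(-10) = 9*(-⅒) = -9/10)
P = 0 (P = 4 - 4 = 0)
N(v) = 9 (N(v) = 5 + 4 = 9)
s(L, C) = -2 - C (s(L, C) = -C - 2 = -2 - C)
A(x, y) = 3*x
o(f, u) = 44 (o(f, u) = -4*(-2 - 1*9) = -4*(-2 - 9) = -4*(-11) = 44)
o(12, -12)*56 + A(-8, 4) = 44*56 + 3*(-8) = 2464 - 24 = 2440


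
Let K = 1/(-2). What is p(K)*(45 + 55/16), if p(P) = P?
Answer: -775/32 ≈ -24.219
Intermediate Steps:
K = -½ (K = 1*(-½) = -½ ≈ -0.50000)
p(K)*(45 + 55/16) = -(45 + 55/16)/2 = -½*775/16 = -775/32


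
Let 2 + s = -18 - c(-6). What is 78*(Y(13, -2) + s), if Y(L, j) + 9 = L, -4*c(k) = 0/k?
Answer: -1248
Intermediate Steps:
c(k) = 0 (c(k) = -0/k = -¼*0 = 0)
Y(L, j) = -9 + L
s = -20 (s = -2 + (-18 - 1*0) = -2 + (-18 + 0) = -2 - 18 = -20)
78*(Y(13, -2) + s) = 78*((-9 + 13) - 20) = 78*(4 - 20) = 78*(-16) = -1248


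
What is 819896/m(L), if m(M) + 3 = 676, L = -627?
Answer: 819896/673 ≈ 1218.3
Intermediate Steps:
m(M) = 673 (m(M) = -3 + 676 = 673)
819896/m(L) = 819896/673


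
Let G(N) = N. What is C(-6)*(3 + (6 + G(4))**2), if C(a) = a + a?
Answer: -1236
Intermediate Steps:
C(a) = 2*a
C(-6)*(3 + (6 + G(4))**2) = (2*(-6))*(3 + (6 + 4)**2) = -12*(3 + 10**2) = -12*(3 + 100) = -12*103 = -1236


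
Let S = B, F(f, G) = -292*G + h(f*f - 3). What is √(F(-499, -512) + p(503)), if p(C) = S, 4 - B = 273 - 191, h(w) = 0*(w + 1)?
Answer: √149426 ≈ 386.56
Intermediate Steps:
h(w) = 0 (h(w) = 0*(1 + w) = 0)
B = -78 (B = 4 - (273 - 191) = 4 - 1*82 = 4 - 82 = -78)
F(f, G) = -292*G (F(f, G) = -292*G + 0 = -292*G)
S = -78
p(C) = -78
√(F(-499, -512) + p(503)) = √(-292*(-512) - 78) = √(149504 - 78) = √149426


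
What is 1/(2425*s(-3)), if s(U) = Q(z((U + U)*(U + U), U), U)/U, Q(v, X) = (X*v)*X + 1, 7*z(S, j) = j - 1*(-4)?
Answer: -21/38800 ≈ -0.00054124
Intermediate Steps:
z(S, j) = 4/7 + j/7 (z(S, j) = (j - 1*(-4))/7 = (j + 4)/7 = (4 + j)/7 = 4/7 + j/7)
Q(v, X) = 1 + v*X² (Q(v, X) = v*X² + 1 = 1 + v*X²)
s(U) = (1 + U²*(4/7 + U/7))/U (s(U) = (1 + (4/7 + U/7)*U²)/U = (1 + U²*(4/7 + U/7))/U)
1/(2425*s(-3)) = 1/(2425*((⅐)*(7 + (-3)²*(4 - 3))/(-3))) = 1/(2425*((⅐)*(-⅓)*(7 + 9*1))) = 1/(2425*((⅐)*(-⅓)*(7 + 9))) = 1/(2425*((⅐)*(-⅓)*16)) = 1/(2425*(-16/21)) = 1/(-38800/21) = -21/38800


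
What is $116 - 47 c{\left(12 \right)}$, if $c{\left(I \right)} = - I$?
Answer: $680$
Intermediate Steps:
$116 - 47 c{\left(12 \right)} = 116 - 47 \left(\left(-1\right) 12\right) = 116 - -564 = 116 + 564 = 680$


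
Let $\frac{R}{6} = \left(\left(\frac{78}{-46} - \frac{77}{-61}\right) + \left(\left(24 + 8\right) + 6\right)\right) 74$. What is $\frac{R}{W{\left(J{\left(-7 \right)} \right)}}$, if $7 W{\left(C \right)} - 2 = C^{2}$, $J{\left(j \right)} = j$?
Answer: $\frac{54603416}{23851} \approx 2289.4$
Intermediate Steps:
$R = \frac{23401464}{1403}$ ($R = 6 \left(\left(\frac{78}{-46} - \frac{77}{-61}\right) + \left(\left(24 + 8\right) + 6\right)\right) 74 = 6 \left(\left(78 \left(- \frac{1}{46}\right) - - \frac{77}{61}\right) + \left(32 + 6\right)\right) 74 = 6 \left(\left(- \frac{39}{23} + \frac{77}{61}\right) + 38\right) 74 = 6 \left(- \frac{608}{1403} + 38\right) 74 = 6 \cdot \frac{52706}{1403} \cdot 74 = 6 \cdot \frac{3900244}{1403} = \frac{23401464}{1403} \approx 16680.0$)
$W{\left(C \right)} = \frac{2}{7} + \frac{C^{2}}{7}$
$\frac{R}{W{\left(J{\left(-7 \right)} \right)}} = \frac{23401464}{1403 \left(\frac{2}{7} + \frac{\left(-7\right)^{2}}{7}\right)} = \frac{23401464}{1403 \left(\frac{2}{7} + \frac{1}{7} \cdot 49\right)} = \frac{23401464}{1403 \left(\frac{2}{7} + 7\right)} = \frac{23401464}{1403 \cdot \frac{51}{7}} = \frac{23401464}{1403} \cdot \frac{7}{51} = \frac{54603416}{23851}$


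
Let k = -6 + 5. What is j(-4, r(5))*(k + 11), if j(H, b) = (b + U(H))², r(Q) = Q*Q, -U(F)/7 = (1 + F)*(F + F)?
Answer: 204490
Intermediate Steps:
U(F) = -14*F*(1 + F) (U(F) = -7*(1 + F)*(F + F) = -7*(1 + F)*2*F = -14*F*(1 + F))
r(Q) = Q²
j(H, b) = (b - 14*H*(1 + H))²
k = -1
j(-4, r(5))*(k + 11) = (-1*5² + 14*(-4)*(1 - 4))²*(-1 + 11) = (-1*25 + 14*(-4)*(-3))²*10 = (-25 + 168)²*10 = 143²*10 = 20449*10 = 204490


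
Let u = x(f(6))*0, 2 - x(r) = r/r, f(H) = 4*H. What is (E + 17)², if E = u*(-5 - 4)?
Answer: 289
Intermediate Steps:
x(r) = 1 (x(r) = 2 - r/r = 2 - 1*1 = 2 - 1 = 1)
u = 0 (u = 1*0 = 0)
E = 0 (E = 0*(-5 - 4) = 0*(-9) = 0)
(E + 17)² = (0 + 17)² = 17² = 289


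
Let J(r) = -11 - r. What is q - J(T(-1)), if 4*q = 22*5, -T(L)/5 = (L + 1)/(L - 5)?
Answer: 77/2 ≈ 38.500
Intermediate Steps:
T(L) = -5*(1 + L)/(-5 + L) (T(L) = -5*(L + 1)/(L - 5) = -5*(1 + L)/(-5 + L))
q = 55/2 (q = (22*5)/4 = (¼)*110 = 55/2 ≈ 27.500)
q - J(T(-1)) = 55/2 - (-11 - 5*(-1 - 1*(-1))/(-5 - 1)) = 55/2 - (-11 - 5*(-1 + 1)/(-6)) = 55/2 - (-11 - 5*(-1)*0/6) = 55/2 - (-11 - 1*0) = 55/2 - (-11 + 0) = 55/2 - 1*(-11) = 55/2 + 11 = 77/2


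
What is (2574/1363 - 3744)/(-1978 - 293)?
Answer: 1700166/1031791 ≈ 1.6478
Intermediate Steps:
(2574/1363 - 3744)/(-1978 - 293) = (2574*(1/1363) - 3744)/(-2271) = (2574/1363 - 3744)*(-1/2271) = -5100498/1363*(-1/2271) = 1700166/1031791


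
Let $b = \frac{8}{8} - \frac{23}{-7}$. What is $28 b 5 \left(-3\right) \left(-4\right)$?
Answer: $7200$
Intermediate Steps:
$b = \frac{30}{7}$ ($b = 8 \cdot \frac{1}{8} - - \frac{23}{7} = 1 + \frac{23}{7} = \frac{30}{7} \approx 4.2857$)
$28 b 5 \left(-3\right) \left(-4\right) = 28 \cdot \frac{30}{7} \cdot 5 \left(-3\right) \left(-4\right) = 120 \left(\left(-15\right) \left(-4\right)\right) = 120 \cdot 60 = 7200$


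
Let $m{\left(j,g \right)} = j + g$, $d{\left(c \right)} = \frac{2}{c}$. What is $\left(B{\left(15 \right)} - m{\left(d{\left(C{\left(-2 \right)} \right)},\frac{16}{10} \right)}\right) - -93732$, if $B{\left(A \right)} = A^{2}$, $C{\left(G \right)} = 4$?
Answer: $\frac{939549}{10} \approx 93955.0$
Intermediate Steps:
$m{\left(j,g \right)} = g + j$
$\left(B{\left(15 \right)} - m{\left(d{\left(C{\left(-2 \right)} \right)},\frac{16}{10} \right)}\right) - -93732 = \left(15^{2} - \left(\frac{16}{10} + \frac{2}{4}\right)\right) - -93732 = \left(225 - \left(16 \cdot \frac{1}{10} + 2 \cdot \frac{1}{4}\right)\right) + 93732 = \left(225 - \left(\frac{8}{5} + \frac{1}{2}\right)\right) + 93732 = \left(225 - \frac{21}{10}\right) + 93732 = \frac{2229}{10} + 93732 = \frac{939549}{10}$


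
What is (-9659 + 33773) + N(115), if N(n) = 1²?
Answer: 24115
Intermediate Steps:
N(n) = 1
(-9659 + 33773) + N(115) = (-9659 + 33773) + 1 = 24114 + 1 = 24115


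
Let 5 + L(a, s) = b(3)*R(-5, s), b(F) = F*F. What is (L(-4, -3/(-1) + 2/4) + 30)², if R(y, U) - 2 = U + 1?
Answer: 27889/4 ≈ 6972.3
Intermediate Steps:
b(F) = F²
R(y, U) = 3 + U (R(y, U) = 2 + (U + 1) = 2 + (1 + U) = 3 + U)
L(a, s) = 22 + 9*s (L(a, s) = -5 + 3²*(3 + s) = -5 + 9*(3 + s) = -5 + (27 + 9*s) = 22 + 9*s)
(L(-4, -3/(-1) + 2/4) + 30)² = ((22 + 9*(-3/(-1) + 2/4)) + 30)² = ((22 + 9*(-3*(-1) + 2*(¼))) + 30)² = ((22 + 9*(3 + ½)) + 30)² = ((22 + 9*(7/2)) + 30)² = ((22 + 63/2) + 30)² = (107/2 + 30)² = (167/2)² = 27889/4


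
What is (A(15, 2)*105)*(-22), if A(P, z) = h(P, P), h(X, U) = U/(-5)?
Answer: 6930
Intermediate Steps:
h(X, U) = -U/5 (h(X, U) = U*(-⅕) = -U/5)
A(P, z) = -P/5
(A(15, 2)*105)*(-22) = (-⅕*15*105)*(-22) = -3*105*(-22) = -315*(-22) = 6930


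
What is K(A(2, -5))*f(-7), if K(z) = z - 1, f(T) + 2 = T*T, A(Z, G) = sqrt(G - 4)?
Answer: -47 + 141*I ≈ -47.0 + 141.0*I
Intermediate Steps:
A(Z, G) = sqrt(-4 + G)
f(T) = -2 + T**2 (f(T) = -2 + T*T = -2 + T**2)
K(z) = -1 + z
K(A(2, -5))*f(-7) = (-1 + sqrt(-4 - 5))*(-2 + (-7)**2) = (-1 + sqrt(-9))*(-2 + 49) = (-1 + 3*I)*47 = -47 + 141*I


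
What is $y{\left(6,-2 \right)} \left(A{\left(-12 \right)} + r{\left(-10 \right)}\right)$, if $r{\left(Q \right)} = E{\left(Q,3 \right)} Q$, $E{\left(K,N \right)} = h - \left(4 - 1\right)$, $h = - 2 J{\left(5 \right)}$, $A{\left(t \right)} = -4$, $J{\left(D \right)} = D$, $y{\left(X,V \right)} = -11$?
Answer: $-1386$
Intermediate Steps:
$h = -10$ ($h = \left(-2\right) 5 = -10$)
$E{\left(K,N \right)} = -13$ ($E{\left(K,N \right)} = -10 - \left(4 - 1\right) = -10 - 3 = -13$)
$r{\left(Q \right)} = - 13 Q$
$y{\left(6,-2 \right)} \left(A{\left(-12 \right)} + r{\left(-10 \right)}\right) = - 11 \left(-4 - -130\right) = - 11 \left(-4 + 130\right) = \left(-11\right) 126 = -1386$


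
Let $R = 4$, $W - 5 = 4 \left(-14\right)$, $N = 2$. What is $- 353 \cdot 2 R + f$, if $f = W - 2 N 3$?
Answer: $-2887$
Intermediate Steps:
$W = -51$ ($W = 5 + 4 \left(-14\right) = 5 - 56 = -51$)
$f = -63$ ($f = -51 - 2 \cdot 2 \cdot 3 = -51 - 4 \cdot 3 = -51 - 12 = -63$)
$- 353 \cdot 2 R + f = - 353 \cdot 2 \cdot 4 - 63 = \left(-353\right) 8 - 63 = -2824 - 63 = -2887$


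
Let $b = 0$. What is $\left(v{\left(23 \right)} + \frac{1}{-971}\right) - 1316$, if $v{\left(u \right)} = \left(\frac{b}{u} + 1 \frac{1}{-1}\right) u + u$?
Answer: $- \frac{1277837}{971} \approx -1316.0$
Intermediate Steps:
$v{\left(u \right)} = 0$ ($v{\left(u \right)} = \left(\frac{0}{u} + 1 \frac{1}{-1}\right) u + u = \left(0 + 1 \left(-1\right)\right) u + u = \left(0 - 1\right) u + u = - u + u = 0$)
$\left(v{\left(23 \right)} + \frac{1}{-971}\right) - 1316 = \left(0 + \frac{1}{-971}\right) - 1316 = \left(0 - \frac{1}{971}\right) - 1316 = - \frac{1}{971} - 1316 = - \frac{1277837}{971}$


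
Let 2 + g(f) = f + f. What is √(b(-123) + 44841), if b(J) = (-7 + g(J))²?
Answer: √109866 ≈ 331.46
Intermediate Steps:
g(f) = -2 + 2*f (g(f) = -2 + (f + f) = -2 + 2*f)
b(J) = (-9 + 2*J)² (b(J) = (-7 + (-2 + 2*J))² = (-9 + 2*J)²)
√(b(-123) + 44841) = √((-9 + 2*(-123))² + 44841) = √((-9 - 246)² + 44841) = √((-255)² + 44841) = √(65025 + 44841) = √109866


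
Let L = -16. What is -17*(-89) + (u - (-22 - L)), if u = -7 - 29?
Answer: 1483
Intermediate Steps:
u = -36
-17*(-89) + (u - (-22 - L)) = -17*(-89) + (-36 - (-22 - 1*(-16))) = 1513 + (-36 - (-22 + 16)) = 1513 + (-36 - 1*(-6)) = 1513 + (-36 + 6) = 1513 - 30 = 1483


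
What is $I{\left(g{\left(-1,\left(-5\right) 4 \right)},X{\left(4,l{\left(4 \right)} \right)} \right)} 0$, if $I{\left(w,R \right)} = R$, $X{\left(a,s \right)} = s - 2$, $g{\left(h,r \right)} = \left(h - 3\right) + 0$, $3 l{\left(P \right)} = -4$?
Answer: $0$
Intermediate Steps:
$l{\left(P \right)} = - \frac{4}{3}$ ($l{\left(P \right)} = \frac{1}{3} \left(-4\right) = - \frac{4}{3}$)
$g{\left(h,r \right)} = -3 + h$ ($g{\left(h,r \right)} = \left(-3 + h\right) + 0 = -3 + h$)
$X{\left(a,s \right)} = -2 + s$
$I{\left(g{\left(-1,\left(-5\right) 4 \right)},X{\left(4,l{\left(4 \right)} \right)} \right)} 0 = \left(-2 - \frac{4}{3}\right) 0 = \left(- \frac{10}{3}\right) 0 = 0$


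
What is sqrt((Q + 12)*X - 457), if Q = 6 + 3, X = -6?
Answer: I*sqrt(583) ≈ 24.145*I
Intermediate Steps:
Q = 9
sqrt((Q + 12)*X - 457) = sqrt((9 + 12)*(-6) - 457) = sqrt(21*(-6) - 457) = sqrt(-126 - 457) = sqrt(-583) = I*sqrt(583)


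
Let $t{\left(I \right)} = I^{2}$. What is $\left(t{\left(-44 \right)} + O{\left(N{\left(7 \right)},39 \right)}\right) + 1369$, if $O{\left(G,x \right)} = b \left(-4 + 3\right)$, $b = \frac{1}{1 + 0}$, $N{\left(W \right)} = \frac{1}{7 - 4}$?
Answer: $3304$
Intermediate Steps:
$N{\left(W \right)} = \frac{1}{3}$
$b = 1$ ($b = 1^{-1} = 1$)
$O{\left(G,x \right)} = -1$ ($O{\left(G,x \right)} = 1 \left(-4 + 3\right) = 1 \left(-1\right) = -1$)
$\left(t{\left(-44 \right)} + O{\left(N{\left(7 \right)},39 \right)}\right) + 1369 = \left(\left(-44\right)^{2} - 1\right) + 1369 = \left(1936 - 1\right) + 1369 = 1935 + 1369 = 3304$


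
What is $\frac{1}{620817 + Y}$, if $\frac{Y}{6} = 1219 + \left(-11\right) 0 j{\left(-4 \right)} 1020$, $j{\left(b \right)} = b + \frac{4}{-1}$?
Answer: $\frac{1}{628131} \approx 1.592 \cdot 10^{-6}$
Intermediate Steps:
$j{\left(b \right)} = -4 + b$ ($j{\left(b \right)} = b + 4 \left(-1\right) = b - 4 = -4 + b$)
$Y = 7314$ ($Y = 6 \left(1219 + \left(-11\right) 0 \left(-4 - 4\right) 1020\right) = 6 \left(1219 + 0 \left(-8\right) 1020\right) = 6 \left(1219 + 0 \cdot 1020\right) = 6 \left(1219 + 0\right) = 6 \cdot 1219 = 7314$)
$\frac{1}{620817 + Y} = \frac{1}{620817 + 7314} = \frac{1}{628131}$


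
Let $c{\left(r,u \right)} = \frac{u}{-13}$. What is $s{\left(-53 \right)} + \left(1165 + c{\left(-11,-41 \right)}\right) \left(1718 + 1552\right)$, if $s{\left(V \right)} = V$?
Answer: $\frac{49657531}{13} \approx 3.8198 \cdot 10^{6}$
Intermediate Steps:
$c{\left(r,u \right)} = - \frac{u}{13}$ ($c{\left(r,u \right)} = u \left(- \frac{1}{13}\right) = - \frac{u}{13}$)
$s{\left(-53 \right)} + \left(1165 + c{\left(-11,-41 \right)}\right) \left(1718 + 1552\right) = -53 + \left(1165 - - \frac{41}{13}\right) \left(1718 + 1552\right) = -53 + \left(1165 + \frac{41}{13}\right) 3270 = -53 + \frac{15186}{13} \cdot 3270 = -53 + \frac{49658220}{13} = \frac{49657531}{13}$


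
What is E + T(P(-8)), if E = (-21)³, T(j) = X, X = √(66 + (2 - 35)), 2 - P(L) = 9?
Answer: -9261 + √33 ≈ -9255.3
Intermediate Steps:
P(L) = -7 (P(L) = 2 - 1*9 = 2 - 9 = -7)
X = √33 (X = √(66 - 33) = √33 ≈ 5.7446)
T(j) = √33
E = -9261
E + T(P(-8)) = -9261 + √33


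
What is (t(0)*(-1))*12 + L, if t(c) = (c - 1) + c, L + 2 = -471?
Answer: -461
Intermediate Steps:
L = -473 (L = -2 - 471 = -473)
t(c) = -1 + 2*c (t(c) = (-1 + c) + c = -1 + 2*c)
(t(0)*(-1))*12 + L = ((-1 + 2*0)*(-1))*12 - 473 = ((-1 + 0)*(-1))*12 - 473 = -1*(-1)*12 - 473 = 1*12 - 473 = 12 - 473 = -461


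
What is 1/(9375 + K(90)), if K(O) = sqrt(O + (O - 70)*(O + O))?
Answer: 625/5859129 - sqrt(410)/29295645 ≈ 0.00010598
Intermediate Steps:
K(O) = sqrt(O + 2*O*(-70 + O)) (K(O) = sqrt(O + (-70 + O)*(2*O)) = sqrt(O + 2*O*(-70 + O)))
1/(9375 + K(90)) = 1/(9375 + sqrt(90*(-139 + 2*90))) = 1/(9375 + sqrt(90*(-139 + 180))) = 1/(9375 + sqrt(90*41)) = 1/(9375 + sqrt(3690)) = 1/(9375 + 3*sqrt(410))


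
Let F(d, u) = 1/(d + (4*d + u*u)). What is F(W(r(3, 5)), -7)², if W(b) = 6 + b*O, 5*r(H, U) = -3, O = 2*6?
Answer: 1/1849 ≈ 0.00054083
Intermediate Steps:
O = 12
r(H, U) = -⅗ (r(H, U) = (⅕)*(-3) = -⅗)
W(b) = 6 + 12*b (W(b) = 6 + b*12 = 6 + 12*b)
F(d, u) = 1/(u² + 5*d) (F(d, u) = 1/(d + (4*d + u²)) = 1/(d + (u² + 4*d)) = 1/(u² + 5*d))
F(W(r(3, 5)), -7)² = (1/((-7)² + 5*(6 + 12*(-⅗))))² = (1/(49 + 5*(6 - 36/5)))² = (1/(49 + 5*(-6/5)))² = (1/(49 - 6))² = (1/43)² = 1/1849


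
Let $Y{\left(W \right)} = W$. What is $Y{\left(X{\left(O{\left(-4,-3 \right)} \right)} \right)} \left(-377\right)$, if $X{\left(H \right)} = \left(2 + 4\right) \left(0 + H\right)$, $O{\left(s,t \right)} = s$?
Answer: $9048$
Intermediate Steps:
$X{\left(H \right)} = 6 H$
$Y{\left(X{\left(O{\left(-4,-3 \right)} \right)} \right)} \left(-377\right) = 6 \left(-4\right) \left(-377\right) = \left(-24\right) \left(-377\right) = 9048$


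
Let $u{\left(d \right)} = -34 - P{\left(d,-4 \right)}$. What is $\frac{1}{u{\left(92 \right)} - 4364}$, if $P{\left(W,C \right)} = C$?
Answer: $- \frac{1}{4394} \approx -0.00022758$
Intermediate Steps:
$u{\left(d \right)} = -30$ ($u{\left(d \right)} = -34 - -4 = -34 + 4 = -30$)
$\frac{1}{u{\left(92 \right)} - 4364} = \frac{1}{-30 - 4364} = \frac{1}{-4394} = - \frac{1}{4394}$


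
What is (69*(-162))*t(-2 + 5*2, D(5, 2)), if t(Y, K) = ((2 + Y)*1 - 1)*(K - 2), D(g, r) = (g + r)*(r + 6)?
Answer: -5432508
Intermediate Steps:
D(g, r) = (6 + r)*(g + r) (D(g, r) = (g + r)*(6 + r) = (6 + r)*(g + r))
t(Y, K) = (1 + Y)*(-2 + K) (t(Y, K) = ((2 + Y) - 1)*(-2 + K) = (1 + Y)*(-2 + K))
(69*(-162))*t(-2 + 5*2, D(5, 2)) = (69*(-162))*(-2 + (2² + 6*5 + 6*2 + 5*2) - 2*(-2 + 5*2) + (2² + 6*5 + 6*2 + 5*2)*(-2 + 5*2)) = -11178*(-2 + (4 + 30 + 12 + 10) - 2*(-2 + 10) + (4 + 30 + 12 + 10)*(-2 + 10)) = -11178*(-2 + 56 - 2*8 + 56*8) = -11178*(-2 + 56 - 16 + 448) = -11178*486 = -5432508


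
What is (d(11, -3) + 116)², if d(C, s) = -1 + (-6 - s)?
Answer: 12544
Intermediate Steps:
d(C, s) = -7 - s
(d(11, -3) + 116)² = ((-7 - 1*(-3)) + 116)² = ((-7 + 3) + 116)² = (-4 + 116)² = 112² = 12544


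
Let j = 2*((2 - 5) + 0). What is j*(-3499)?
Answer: 20994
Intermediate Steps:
j = -6 (j = 2*(-3 + 0) = 2*(-3) = -6)
j*(-3499) = -6*(-3499) = 20994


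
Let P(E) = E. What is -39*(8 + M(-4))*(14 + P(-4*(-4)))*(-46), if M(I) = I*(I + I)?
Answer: 2152800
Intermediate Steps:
M(I) = 2*I**2 (M(I) = I*(2*I) = 2*I**2)
-39*(8 + M(-4))*(14 + P(-4*(-4)))*(-46) = -39*(8 + 2*(-4)**2)*(14 - 4*(-4))*(-46) = -39*(8 + 2*16)*(14 + 16)*(-46) = -39*(8 + 32)*30*(-46) = -1560*30*(-46) = -39*1200*(-46) = -46800*(-46) = 2152800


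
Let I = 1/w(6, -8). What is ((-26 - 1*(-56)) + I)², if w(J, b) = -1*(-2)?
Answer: 3721/4 ≈ 930.25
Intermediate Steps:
w(J, b) = 2
I = ½ (I = 1/2 = ½ ≈ 0.50000)
((-26 - 1*(-56)) + I)² = ((-26 - 1*(-56)) + ½)² = ((-26 + 56) + ½)² = (30 + ½)² = (61/2)² = 3721/4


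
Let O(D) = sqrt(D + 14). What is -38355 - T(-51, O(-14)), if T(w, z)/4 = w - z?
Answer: -38151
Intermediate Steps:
O(D) = sqrt(14 + D)
T(w, z) = -4*z + 4*w (T(w, z) = 4*(w - z) = -4*z + 4*w)
-38355 - T(-51, O(-14)) = -38355 - (-4*sqrt(14 - 14) + 4*(-51)) = -38355 - (-4*sqrt(0) - 204) = -38355 - (-4*0 - 204) = -38355 - (0 - 204) = -38355 - 1*(-204) = -38355 + 204 = -38151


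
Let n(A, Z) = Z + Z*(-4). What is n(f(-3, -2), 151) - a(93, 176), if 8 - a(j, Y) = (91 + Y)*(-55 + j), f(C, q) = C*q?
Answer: 9685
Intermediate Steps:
n(A, Z) = -3*Z (n(A, Z) = Z - 4*Z = -3*Z)
a(j, Y) = 8 - (-55 + j)*(91 + Y) (a(j, Y) = 8 - (91 + Y)*(-55 + j) = 8 - (-55 + j)*(91 + Y))
n(f(-3, -2), 151) - a(93, 176) = -3*151 - (5013 - 91*93 + 55*176 - 1*176*93) = -453 - (5013 - 8463 + 9680 - 16368) = -453 - 1*(-10138) = -453 + 10138 = 9685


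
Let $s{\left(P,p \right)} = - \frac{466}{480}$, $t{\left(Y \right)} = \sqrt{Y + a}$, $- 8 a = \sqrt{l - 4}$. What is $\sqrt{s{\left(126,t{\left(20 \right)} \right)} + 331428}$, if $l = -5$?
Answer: $\frac{\sqrt{1193137305}}{60} \approx 575.7$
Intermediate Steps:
$a = - \frac{3 i}{8}$ ($a = - \frac{\sqrt{-5 - 4}}{8} = - \frac{\sqrt{-9}}{8} = - \frac{3 i}{8} \approx - 0.375 i$)
$t{\left(Y \right)} = \sqrt{Y - \frac{3 i}{8}}$
$s{\left(P,p \right)} = - \frac{233}{240}$ ($s{\left(P,p \right)} = \left(-466\right) \frac{1}{480} = - \frac{233}{240}$)
$\sqrt{s{\left(126,t{\left(20 \right)} \right)} + 331428} = \sqrt{- \frac{233}{240} + 331428} = \sqrt{\frac{79542487}{240}} = \frac{\sqrt{1193137305}}{60}$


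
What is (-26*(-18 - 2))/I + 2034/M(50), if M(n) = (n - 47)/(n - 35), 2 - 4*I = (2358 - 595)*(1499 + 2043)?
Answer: 1984594075/195142 ≈ 10170.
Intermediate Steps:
I = -1561136 (I = ½ - (2358 - 595)*(1499 + 2043)/4 = ½ - 1763*3542/4 = ½ - ¼*6244546 = ½ - 3122273/2 = -1561136)
M(n) = (-47 + n)/(-35 + n)
(-26*(-18 - 2))/I + 2034/M(50) = -26*(-18 - 2)/(-1561136) + 2034/(((-47 + 50)/(-35 + 50))) = -26*(-20)*(-1/1561136) + 2034/((3/15)) = 520*(-1/1561136) + 2034/(((1/15)*3)) = -65/195142 + 2034/(⅕) = -65/195142 + 2034*5 = -65/195142 + 10170 = 1984594075/195142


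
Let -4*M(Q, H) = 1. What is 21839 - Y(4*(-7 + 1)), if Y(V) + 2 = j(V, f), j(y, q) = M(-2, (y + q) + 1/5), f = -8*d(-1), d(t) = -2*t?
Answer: 87365/4 ≈ 21841.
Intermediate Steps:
M(Q, H) = -¼ (M(Q, H) = -¼*1 = -¼)
f = -16 (f = -(-16)*(-1) = -8*2 = -16)
j(y, q) = -¼
Y(V) = -9/4 (Y(V) = -2 - ¼ = -9/4)
21839 - Y(4*(-7 + 1)) = 21839 - 1*(-9/4) = 21839 + 9/4 = 87365/4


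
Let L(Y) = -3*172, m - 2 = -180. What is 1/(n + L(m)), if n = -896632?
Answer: -1/897148 ≈ -1.1146e-6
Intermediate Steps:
m = -178 (m = 2 - 180 = -178)
L(Y) = -516
1/(n + L(m)) = 1/(-896632 - 516) = 1/(-897148) = -1/897148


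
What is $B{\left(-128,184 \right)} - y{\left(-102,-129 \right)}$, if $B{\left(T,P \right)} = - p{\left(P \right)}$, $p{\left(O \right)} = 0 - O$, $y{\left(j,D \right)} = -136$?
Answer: $320$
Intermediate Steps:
$p{\left(O \right)} = - O$
$B{\left(T,P \right)} = P$ ($B{\left(T,P \right)} = - \left(-1\right) P = P$)
$B{\left(-128,184 \right)} - y{\left(-102,-129 \right)} = 184 - -136 = 184 + 136 = 320$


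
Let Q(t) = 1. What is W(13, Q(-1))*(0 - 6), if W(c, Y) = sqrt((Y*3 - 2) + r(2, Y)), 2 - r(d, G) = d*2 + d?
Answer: -6*I*sqrt(3) ≈ -10.392*I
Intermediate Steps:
r(d, G) = 2 - 3*d (r(d, G) = 2 - (d*2 + d) = 2 - (2*d + d) = 2 - 3*d)
W(c, Y) = sqrt(-6 + 3*Y) (W(c, Y) = sqrt((Y*3 - 2) + (2 - 3*2)) = sqrt((3*Y - 2) + (2 - 6)) = sqrt((-2 + 3*Y) - 4) = sqrt(-6 + 3*Y))
W(13, Q(-1))*(0 - 6) = sqrt(-6 + 3*1)*(0 - 6) = sqrt(-6 + 3)*(-6) = sqrt(-3)*(-6) = (I*sqrt(3))*(-6) = -6*I*sqrt(3)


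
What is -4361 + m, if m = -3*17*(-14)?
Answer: -3647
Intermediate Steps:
m = 714 (m = -51*(-14) = 714)
-4361 + m = -4361 + 714 = -3647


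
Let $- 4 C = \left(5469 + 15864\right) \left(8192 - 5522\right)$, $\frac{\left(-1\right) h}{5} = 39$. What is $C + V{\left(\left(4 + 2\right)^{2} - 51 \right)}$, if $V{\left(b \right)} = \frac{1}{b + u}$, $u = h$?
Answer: $- \frac{1495176638}{105} \approx -1.424 \cdot 10^{7}$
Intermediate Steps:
$h = -195$ ($h = \left(-5\right) 39 = -195$)
$u = -195$
$C = - \frac{28479555}{2}$ ($C = - \frac{\left(5469 + 15864\right) \left(8192 - 5522\right)}{4} = - \frac{21333 \cdot 2670}{4} = \left(- \frac{1}{4}\right) 56959110 = - \frac{28479555}{2} \approx -1.424 \cdot 10^{7}$)
$V{\left(b \right)} = \frac{1}{-195 + b}$ ($V{\left(b \right)} = \frac{1}{b - 195} = \frac{1}{-195 + b}$)
$C + V{\left(\left(4 + 2\right)^{2} - 51 \right)} = - \frac{28479555}{2} + \frac{1}{-195 + \left(\left(4 + 2\right)^{2} - 51\right)} = - \frac{28479555}{2} + \frac{1}{-195 - \left(51 - 6^{2}\right)} = - \frac{28479555}{2} + \frac{1}{-195 + \left(36 - 51\right)} = - \frac{28479555}{2} + \frac{1}{-195 - 15} = - \frac{28479555}{2} + \frac{1}{-210} = - \frac{28479555}{2} - \frac{1}{210} = - \frac{1495176638}{105}$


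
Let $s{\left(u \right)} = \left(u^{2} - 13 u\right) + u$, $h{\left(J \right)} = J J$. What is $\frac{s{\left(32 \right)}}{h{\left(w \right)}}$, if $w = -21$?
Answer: $\frac{640}{441} \approx 1.4512$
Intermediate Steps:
$h{\left(J \right)} = J^{2}$
$s{\left(u \right)} = u^{2} - 12 u$
$\frac{s{\left(32 \right)}}{h{\left(w \right)}} = \frac{32 \left(-12 + 32\right)}{\left(-21\right)^{2}} = \frac{32 \cdot 20}{441} = 640 \cdot \frac{1}{441} = \frac{640}{441}$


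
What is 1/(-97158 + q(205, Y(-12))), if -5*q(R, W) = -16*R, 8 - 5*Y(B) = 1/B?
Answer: -1/96502 ≈ -1.0362e-5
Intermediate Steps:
Y(B) = 8/5 - 1/(5*B)
q(R, W) = 16*R/5 (q(R, W) = -(-16)*R/5 = 16*R/5)
1/(-97158 + q(205, Y(-12))) = 1/(-97158 + (16/5)*205) = 1/(-97158 + 656) = 1/(-96502) = -1/96502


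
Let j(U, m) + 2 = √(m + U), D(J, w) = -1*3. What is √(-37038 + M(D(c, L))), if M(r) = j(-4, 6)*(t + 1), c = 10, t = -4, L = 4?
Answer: √(-37032 - 3*√2) ≈ 192.45*I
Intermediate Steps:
D(J, w) = -3
j(U, m) = -2 + √(U + m) (j(U, m) = -2 + √(m + U) = -2 + √(U + m))
M(r) = 6 - 3*√2 (M(r) = (-2 + √(-4 + 6))*(-4 + 1) = (-2 + √2)*(-3) = 6 - 3*√2)
√(-37038 + M(D(c, L))) = √(-37038 + (6 - 3*√2)) = √(-37032 - 3*√2)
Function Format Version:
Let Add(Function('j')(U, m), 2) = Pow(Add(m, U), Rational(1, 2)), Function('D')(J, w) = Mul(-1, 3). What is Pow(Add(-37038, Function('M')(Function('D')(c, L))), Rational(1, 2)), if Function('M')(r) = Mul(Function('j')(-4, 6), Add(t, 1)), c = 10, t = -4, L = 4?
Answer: Pow(Add(-37032, Mul(-3, Pow(2, Rational(1, 2)))), Rational(1, 2)) ≈ Mul(192.45, I)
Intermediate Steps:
Function('D')(J, w) = -3
Function('j')(U, m) = Add(-2, Pow(Add(U, m), Rational(1, 2))) (Function('j')(U, m) = Add(-2, Pow(Add(m, U), Rational(1, 2))) = Add(-2, Pow(Add(U, m), Rational(1, 2))))
Function('M')(r) = Add(6, Mul(-3, Pow(2, Rational(1, 2)))) (Function('M')(r) = Mul(Add(-2, Pow(Add(-4, 6), Rational(1, 2))), Add(-4, 1)) = Mul(Add(-2, Pow(2, Rational(1, 2))), -3) = Add(6, Mul(-3, Pow(2, Rational(1, 2)))))
Pow(Add(-37038, Function('M')(Function('D')(c, L))), Rational(1, 2)) = Pow(Add(-37038, Add(6, Mul(-3, Pow(2, Rational(1, 2))))), Rational(1, 2)) = Pow(Add(-37032, Mul(-3, Pow(2, Rational(1, 2)))), Rational(1, 2))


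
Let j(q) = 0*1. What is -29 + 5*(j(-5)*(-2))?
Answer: -29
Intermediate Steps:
j(q) = 0
-29 + 5*(j(-5)*(-2)) = -29 + 5*(0*(-2)) = -29 + 5*0 = -29 + 0 = -29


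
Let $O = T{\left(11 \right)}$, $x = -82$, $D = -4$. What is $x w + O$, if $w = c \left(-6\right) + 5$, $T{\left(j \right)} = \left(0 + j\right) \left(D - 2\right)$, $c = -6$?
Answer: $-3428$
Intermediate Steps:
$T{\left(j \right)} = - 6 j$ ($T{\left(j \right)} = \left(0 + j\right) \left(-4 - 2\right) = j \left(-6\right) = - 6 j$)
$O = -66$ ($O = \left(-6\right) 11 = -66$)
$w = 41$ ($w = \left(-6\right) \left(-6\right) + 5 = 36 + 5 = 41$)
$x w + O = \left(-82\right) 41 - 66 = -3362 - 66 = -3428$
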